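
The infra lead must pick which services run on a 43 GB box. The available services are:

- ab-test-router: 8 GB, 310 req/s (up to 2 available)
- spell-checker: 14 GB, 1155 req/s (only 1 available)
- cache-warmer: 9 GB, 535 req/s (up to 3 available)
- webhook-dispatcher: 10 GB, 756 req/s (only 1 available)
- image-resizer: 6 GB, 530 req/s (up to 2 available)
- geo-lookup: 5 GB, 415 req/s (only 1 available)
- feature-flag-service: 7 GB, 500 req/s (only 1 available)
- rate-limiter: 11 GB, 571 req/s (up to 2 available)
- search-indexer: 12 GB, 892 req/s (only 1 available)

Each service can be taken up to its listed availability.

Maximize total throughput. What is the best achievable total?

3522

By throughput per GB: image-resizer 88.33, geo-lookup 83.00, spell-checker 82.50, webhook-dispatcher 75.60 lead.
The ratio heuristic lands on spell-checker + webhook-dispatcher + 2×image-resizer + geo-lookup (3386) but leaves 2 GB idle.
The 10 GB tied up in webhook-dispatcher is better spent on search-indexer — total rises to 3522 (43 GB).
That's the maximum — no swap from here does better than 3522.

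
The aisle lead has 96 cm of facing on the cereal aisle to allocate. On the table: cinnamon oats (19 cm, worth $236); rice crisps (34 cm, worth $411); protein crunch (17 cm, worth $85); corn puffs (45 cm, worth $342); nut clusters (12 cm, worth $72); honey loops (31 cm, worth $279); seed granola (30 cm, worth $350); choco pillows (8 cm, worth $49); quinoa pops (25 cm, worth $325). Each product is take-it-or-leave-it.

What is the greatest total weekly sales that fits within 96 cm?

Ranking by ratio (weekly sales/cm): quinoa pops 13.00, cinnamon oats 12.42, rice crisps 12.09, seed granola 11.67.
Taking the top-ratio products first gives cinnamon oats + rice crisps + choco pillows + quinoa pops for 1021 (86 cm).
The 27 cm tied up in cinnamon oats and choco pillows is better spent on seed granola — total rises to 1086 (89 cm).
No other feasible combination exceeds 1086.

1086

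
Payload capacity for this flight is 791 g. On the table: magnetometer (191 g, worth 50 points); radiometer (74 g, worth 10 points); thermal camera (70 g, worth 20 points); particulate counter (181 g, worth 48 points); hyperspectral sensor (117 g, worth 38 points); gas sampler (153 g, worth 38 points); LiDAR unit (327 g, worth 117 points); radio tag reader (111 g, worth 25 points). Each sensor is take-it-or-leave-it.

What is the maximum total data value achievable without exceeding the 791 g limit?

243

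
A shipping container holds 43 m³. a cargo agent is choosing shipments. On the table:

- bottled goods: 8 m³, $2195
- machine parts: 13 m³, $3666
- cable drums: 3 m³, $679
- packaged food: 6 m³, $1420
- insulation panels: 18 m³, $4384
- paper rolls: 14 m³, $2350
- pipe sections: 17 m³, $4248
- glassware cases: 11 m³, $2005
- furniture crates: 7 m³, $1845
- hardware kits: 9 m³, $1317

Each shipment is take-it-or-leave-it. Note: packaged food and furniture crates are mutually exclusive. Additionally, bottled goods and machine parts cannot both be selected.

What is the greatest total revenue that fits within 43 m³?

By revenue per m³: machine parts 282.00, bottled goods 274.38, furniture crates 263.57, pipe sections 249.88 lead.
Taking bottled goods + insulation panels + pipe sections: 43 m³ used, 10827 in revenue.
Nothing else feasible within 43 m³ beats 10827.

10827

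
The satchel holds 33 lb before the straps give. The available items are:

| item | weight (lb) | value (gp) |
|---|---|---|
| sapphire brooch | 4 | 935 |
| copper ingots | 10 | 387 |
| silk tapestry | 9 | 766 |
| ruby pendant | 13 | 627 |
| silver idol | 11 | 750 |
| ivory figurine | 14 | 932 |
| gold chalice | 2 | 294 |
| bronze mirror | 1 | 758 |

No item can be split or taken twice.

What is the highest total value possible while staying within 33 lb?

Ranking by ratio (value/lb): bronze mirror 758.00, sapphire brooch 233.75, gold chalice 147.00.
Greedy by ratio would take sapphire brooch + silk tapestry + silver idol + gold chalice + bronze mirror: 27 lb used, total 3503.
Replace silver idol with ivory figurine: the trade gains 182 net, giving 3685 at 30 lb.
Next best is sapphire brooch + silver idol + ivory figurine + gold chalice + bronze mirror at 3669 (32 lb) — short by 16.

3685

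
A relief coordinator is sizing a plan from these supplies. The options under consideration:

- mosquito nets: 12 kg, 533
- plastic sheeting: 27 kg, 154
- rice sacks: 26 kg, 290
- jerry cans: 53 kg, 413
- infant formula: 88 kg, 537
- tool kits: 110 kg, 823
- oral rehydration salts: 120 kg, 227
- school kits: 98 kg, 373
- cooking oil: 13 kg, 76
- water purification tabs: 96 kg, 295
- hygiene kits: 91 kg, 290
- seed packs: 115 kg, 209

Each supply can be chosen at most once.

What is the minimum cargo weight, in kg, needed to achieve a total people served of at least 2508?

289

Look for the lowest-cargo combination reaching 2508.
Taking mosquito nets + rice sacks + jerry cans + infant formula + tool kits gives 2596 (≥ 2508) for 289 kg.
Any bundle with less than 289 kg falls short of 2508.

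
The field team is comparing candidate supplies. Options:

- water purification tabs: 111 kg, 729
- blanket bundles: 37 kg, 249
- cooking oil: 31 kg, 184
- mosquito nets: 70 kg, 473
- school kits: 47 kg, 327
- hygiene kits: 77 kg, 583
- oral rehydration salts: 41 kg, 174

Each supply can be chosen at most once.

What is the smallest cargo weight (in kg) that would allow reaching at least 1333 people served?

192

Minimise kg subject to total people served ≥ 1333.
blanket bundles + cooking oil + school kits + hygiene kits reaches 1343 using 192 kg.
Below 192 kg the best achievable stays under 1333.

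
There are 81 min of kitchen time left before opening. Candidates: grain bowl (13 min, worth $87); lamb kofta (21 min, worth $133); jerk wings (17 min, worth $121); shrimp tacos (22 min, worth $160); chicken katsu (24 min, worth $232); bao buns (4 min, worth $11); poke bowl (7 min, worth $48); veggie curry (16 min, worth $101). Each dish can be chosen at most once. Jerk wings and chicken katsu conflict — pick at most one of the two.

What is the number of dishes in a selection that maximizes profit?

4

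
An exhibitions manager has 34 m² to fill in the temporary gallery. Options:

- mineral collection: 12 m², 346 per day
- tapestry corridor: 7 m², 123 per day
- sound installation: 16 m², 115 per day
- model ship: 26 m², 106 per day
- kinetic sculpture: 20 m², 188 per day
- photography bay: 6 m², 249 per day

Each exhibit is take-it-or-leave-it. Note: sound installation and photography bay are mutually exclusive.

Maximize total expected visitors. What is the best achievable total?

718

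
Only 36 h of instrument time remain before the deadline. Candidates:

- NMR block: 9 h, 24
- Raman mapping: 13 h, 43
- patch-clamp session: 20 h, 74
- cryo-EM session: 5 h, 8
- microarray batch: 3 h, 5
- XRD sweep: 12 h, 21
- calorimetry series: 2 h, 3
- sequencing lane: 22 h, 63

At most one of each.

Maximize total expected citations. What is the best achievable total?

122

Best packing: Raman mapping + patch-clamp session + microarray batch — 36 h, 122 total.
No other feasible combination exceeds 122.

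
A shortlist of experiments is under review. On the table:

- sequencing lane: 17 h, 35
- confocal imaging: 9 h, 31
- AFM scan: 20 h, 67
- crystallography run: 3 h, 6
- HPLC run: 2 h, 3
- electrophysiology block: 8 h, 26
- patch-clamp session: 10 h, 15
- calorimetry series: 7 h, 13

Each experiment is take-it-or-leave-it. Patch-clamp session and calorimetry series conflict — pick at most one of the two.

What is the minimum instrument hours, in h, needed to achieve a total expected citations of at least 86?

28

Look for the lowest-instrument combination reaching 86.
AFM scan + electrophysiology block: 93 expected citations at 28 h.
No combination under 28 h hits 86.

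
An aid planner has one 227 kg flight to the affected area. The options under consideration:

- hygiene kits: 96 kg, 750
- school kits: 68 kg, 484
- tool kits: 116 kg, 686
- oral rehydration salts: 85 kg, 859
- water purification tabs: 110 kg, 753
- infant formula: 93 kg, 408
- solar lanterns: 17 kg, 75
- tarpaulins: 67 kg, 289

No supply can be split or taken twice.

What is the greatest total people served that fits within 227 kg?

1687

Taking the top-ratio supplies first gives hygiene kits + oral rehydration salts + solar lanterns for 1684 (198 kg).
Dropping hygiene kits frees 96 kg; slotting in water purification tabs (110 kg) lifts the total to 1687 at 212 kg.
Runner-up hygiene kits + oral rehydration salts + solar lanterns tops out at 1684.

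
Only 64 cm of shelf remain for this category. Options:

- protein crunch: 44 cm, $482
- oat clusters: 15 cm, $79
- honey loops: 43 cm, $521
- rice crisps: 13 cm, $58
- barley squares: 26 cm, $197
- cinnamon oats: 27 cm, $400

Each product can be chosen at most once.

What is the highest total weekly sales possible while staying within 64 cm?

600

Filling by ratio: barley squares + cinnamon oats for 597, with 11 cm left unused.
Replace barley squares and cinnamon oats with oat clusters + honey loops: the trade gains 3 net, giving 600 at 58 cm.
Every other selection either busts 64 cm or fails to beat 600.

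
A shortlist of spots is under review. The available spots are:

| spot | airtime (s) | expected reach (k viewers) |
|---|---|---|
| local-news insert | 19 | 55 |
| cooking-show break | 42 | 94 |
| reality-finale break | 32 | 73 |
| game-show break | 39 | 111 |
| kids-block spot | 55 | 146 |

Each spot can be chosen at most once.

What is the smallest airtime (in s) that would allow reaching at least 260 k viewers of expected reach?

100

Minimise s subject to total expected reach ≥ 260.
Taking local-news insert + cooking-show break + game-show break gives 260 (≥ 260) for 100 s.
Any bundle with less than 100 s falls short of 260.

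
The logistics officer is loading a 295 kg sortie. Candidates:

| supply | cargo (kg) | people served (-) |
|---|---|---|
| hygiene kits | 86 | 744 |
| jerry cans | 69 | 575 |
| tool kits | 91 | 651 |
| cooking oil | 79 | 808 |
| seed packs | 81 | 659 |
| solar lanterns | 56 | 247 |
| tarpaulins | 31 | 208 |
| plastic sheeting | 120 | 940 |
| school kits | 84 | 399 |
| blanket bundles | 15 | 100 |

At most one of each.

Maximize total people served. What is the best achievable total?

2519

Greedy by ratio would take hygiene kits + jerry cans + cooking oil + tarpaulins + blanket bundles: 280 kg used, total 2435.
Replace jerry cans with seed packs: the trade gains 84 net, giving 2519 at 292 kg.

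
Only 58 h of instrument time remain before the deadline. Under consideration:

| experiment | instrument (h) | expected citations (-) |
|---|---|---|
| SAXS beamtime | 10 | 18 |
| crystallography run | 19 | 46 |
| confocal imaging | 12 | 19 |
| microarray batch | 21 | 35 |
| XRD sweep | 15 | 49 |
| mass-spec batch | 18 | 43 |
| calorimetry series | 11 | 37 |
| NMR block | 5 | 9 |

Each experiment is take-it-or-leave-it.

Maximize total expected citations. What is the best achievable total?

151

Ranking by ratio (expected citations/h): calorimetry series 3.36, XRD sweep 3.27, crystallography run 2.42, mass-spec batch 2.39.
Filling by ratio: SAXS beamtime + crystallography run + XRD sweep + calorimetry series for 150, with 3 h left unused.
Dropping SAXS beamtime frees 10 h; slotting in confocal imaging (12 h) lifts the total to 151 at 57 h.
The closest alternative, SAXS beamtime + crystallography run + XRD sweep + calorimetry series, reaches only 150.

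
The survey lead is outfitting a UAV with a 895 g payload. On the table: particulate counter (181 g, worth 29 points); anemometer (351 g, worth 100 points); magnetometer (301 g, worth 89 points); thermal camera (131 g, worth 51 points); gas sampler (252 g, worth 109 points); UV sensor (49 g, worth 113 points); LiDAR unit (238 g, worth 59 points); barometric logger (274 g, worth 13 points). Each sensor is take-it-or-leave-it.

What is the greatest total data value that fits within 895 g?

Taking the top-ratio sensors first gives magnetometer + thermal camera + gas sampler + UV sensor for 362 (733 g).
Replace magnetometer and thermal camera with anemometer + LiDAR unit: the trade gains 19 net, giving 381 at 890 g.
Every other selection either busts 895 g or fails to beat 381.

381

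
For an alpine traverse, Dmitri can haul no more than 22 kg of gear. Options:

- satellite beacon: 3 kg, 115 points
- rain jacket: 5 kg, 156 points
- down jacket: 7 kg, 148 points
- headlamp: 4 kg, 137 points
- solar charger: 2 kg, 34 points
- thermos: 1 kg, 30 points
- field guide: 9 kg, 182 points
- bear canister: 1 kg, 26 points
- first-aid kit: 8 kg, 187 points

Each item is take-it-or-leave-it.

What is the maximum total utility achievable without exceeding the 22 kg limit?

Density check — satellite beacon 38.33, headlamp 34.25, rain jacket 31.20 are the best per kg.
The ratio ordering already packs tightly: satellite beacon + rain jacket + headlamp + thermos + bear canister + first-aid kit, 22 kg, 651.

651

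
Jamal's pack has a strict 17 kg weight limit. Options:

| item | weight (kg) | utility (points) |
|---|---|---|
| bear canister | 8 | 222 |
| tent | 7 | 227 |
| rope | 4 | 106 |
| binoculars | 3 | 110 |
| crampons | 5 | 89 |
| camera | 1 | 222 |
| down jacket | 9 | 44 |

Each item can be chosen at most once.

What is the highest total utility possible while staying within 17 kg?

A density-first pass picks tent + rope + binoculars + camera — 665 at 15 kg.
Replace rope and binoculars with bear canister: the trade gains 6 net, giving 671 at 16 kg.
Runner-up tent + rope + binoculars + camera tops out at 665.

671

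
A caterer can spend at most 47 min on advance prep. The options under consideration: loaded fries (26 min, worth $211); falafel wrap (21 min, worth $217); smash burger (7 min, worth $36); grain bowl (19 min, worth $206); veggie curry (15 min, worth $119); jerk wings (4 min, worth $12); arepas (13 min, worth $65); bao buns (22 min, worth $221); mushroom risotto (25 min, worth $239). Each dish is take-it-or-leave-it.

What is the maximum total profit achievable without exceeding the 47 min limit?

Taking the top-ratio dishes first gives falafel wrap + smash burger + grain bowl for 459 (47 min).
But bao buns + mushroom risotto fits in 47 min and reaches 460.

460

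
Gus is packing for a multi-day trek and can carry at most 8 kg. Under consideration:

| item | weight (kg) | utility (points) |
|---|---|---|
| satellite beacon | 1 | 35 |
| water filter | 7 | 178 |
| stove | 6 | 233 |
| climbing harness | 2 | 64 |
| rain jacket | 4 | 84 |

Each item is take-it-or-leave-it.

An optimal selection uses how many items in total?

2

Optimal total is 297.
stove + climbing harness hits 297 at 8 kg.
Any selection reaching 297 contains exactly 2 items.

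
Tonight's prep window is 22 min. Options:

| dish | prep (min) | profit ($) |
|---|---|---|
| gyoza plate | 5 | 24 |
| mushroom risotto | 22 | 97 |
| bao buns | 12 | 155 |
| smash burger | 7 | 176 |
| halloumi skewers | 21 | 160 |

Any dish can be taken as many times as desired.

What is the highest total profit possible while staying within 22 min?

Ranking by ratio (profit/min): smash burger 25.14, bao buns 12.92, halloumi skewers 7.62.
3×smash burger uses 21 of the 22 min and totals 528.
Every other selection either busts 22 min or fails to beat 528.

528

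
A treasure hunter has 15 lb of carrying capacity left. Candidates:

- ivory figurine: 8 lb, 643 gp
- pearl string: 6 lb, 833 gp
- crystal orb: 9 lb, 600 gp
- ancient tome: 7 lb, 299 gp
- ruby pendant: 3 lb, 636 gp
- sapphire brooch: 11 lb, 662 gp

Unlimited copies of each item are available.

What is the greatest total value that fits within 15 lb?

Best packing: 5×ruby pendant — 15 lb, 3180 total.

3180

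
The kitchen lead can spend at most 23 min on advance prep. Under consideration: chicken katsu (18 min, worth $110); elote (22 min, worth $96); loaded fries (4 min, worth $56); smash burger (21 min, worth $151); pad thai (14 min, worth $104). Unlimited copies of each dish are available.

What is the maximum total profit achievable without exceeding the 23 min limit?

Taking 5×loaded fries: 20 min used, 280 in profit.
Nothing else within 23 min beats 280.

280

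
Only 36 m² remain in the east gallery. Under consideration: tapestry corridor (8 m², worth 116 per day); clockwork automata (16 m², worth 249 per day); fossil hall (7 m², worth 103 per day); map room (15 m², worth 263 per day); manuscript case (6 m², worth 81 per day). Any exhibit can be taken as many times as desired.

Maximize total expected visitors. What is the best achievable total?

Density check — map room 17.53, clockwork automata 15.56, fossil hall 14.71, tapestry corridor 14.50 are the best per m².
The ratio ordering already packs tightly: 2×map room + manuscript case, 36 m², 607.
Nothing else within 36 m² beats 607.

607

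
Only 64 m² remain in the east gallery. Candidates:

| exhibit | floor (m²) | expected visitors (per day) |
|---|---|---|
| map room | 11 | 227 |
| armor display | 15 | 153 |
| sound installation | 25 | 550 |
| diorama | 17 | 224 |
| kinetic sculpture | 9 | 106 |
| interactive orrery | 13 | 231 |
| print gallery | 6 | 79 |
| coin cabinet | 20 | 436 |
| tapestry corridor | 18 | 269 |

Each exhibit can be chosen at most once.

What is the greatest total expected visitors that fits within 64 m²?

1296

Ranking by ratio (expected visitors/m²): sound installation 22.00, coin cabinet 21.80, map room 20.64.
A density-first pass picks map room + sound installation + print gallery + coin cabinet — 1292 at 62 m².
Replace map room with interactive orrery: the trade gains 4 net, giving 1296 at 64 m².
An exhaustive check of the 512 subsets confirms 1296.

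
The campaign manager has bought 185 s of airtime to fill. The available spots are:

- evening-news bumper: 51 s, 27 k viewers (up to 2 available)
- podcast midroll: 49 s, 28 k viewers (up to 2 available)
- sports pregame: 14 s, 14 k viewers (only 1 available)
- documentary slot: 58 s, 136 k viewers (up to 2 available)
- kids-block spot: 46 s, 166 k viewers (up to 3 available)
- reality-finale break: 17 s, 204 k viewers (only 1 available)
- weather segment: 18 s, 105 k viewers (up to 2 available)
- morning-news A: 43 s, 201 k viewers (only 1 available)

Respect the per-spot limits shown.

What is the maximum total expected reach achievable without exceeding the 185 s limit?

856

Density check — reality-finale break 12.00, weather segment 5.83, morning-news A 4.67 are the best per s.
The ratio heuristic lands on sports pregame + kids-block spot + reality-finale break + 2×weather segment + morning-news A (795) but leaves 29 s idle.
Replace weather segment with kids-block spot: the trade gains 61 net, giving 856 at 184 s.
Every other selection either busts 185 s or exceeds an availability limit or fails to beat 856.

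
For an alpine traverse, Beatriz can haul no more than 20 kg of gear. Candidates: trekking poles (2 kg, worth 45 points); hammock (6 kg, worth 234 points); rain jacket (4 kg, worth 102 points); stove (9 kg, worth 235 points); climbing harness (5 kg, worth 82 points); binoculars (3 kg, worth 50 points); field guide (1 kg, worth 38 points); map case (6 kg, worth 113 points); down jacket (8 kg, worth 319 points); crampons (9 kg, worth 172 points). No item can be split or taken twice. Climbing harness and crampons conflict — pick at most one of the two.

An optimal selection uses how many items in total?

Best achievable utility is 700.
For example trekking poles + hammock + rain jacket + down jacket achieves it, using 20 kg.
All optima have 4 items.

4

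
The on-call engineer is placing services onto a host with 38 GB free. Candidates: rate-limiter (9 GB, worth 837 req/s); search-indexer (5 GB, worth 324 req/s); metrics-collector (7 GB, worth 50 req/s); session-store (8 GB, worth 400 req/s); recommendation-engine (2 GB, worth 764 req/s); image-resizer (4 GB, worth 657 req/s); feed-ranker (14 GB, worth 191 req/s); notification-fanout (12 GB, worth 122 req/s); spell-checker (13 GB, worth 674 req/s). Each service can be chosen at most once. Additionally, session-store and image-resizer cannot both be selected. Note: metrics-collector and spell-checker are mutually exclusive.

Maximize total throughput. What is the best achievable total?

3256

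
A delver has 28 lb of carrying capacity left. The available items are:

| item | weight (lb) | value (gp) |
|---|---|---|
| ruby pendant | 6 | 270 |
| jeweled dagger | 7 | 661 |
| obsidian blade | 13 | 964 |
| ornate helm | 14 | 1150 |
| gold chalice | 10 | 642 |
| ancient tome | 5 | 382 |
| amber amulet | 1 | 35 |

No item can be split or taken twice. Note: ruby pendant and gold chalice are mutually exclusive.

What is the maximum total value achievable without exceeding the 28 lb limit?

Jeweled dagger + ornate helm + ancient tome + amber amulet uses 27 of the 28 lb and totals 2228.
The spare 1 lb is too small for any remaining item, and no feasible exchange beats 2228.

2228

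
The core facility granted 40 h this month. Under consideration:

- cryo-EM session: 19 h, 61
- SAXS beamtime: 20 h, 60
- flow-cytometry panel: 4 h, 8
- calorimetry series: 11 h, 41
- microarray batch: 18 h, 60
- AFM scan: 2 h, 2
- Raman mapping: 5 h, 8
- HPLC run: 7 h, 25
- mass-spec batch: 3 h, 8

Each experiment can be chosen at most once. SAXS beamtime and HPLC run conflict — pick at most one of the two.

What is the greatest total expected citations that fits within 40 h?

By expected citations per h: calorimetry series 3.73, HPLC run 3.57, microarray batch 3.33 lead.
Greedy by ratio would take calorimetry series + microarray batch + HPLC run + mass-spec batch: 39 h used, total 134.
Replace microarray batch with cryo-EM session: the trade gains 1 net, giving 135 at 40 h.

135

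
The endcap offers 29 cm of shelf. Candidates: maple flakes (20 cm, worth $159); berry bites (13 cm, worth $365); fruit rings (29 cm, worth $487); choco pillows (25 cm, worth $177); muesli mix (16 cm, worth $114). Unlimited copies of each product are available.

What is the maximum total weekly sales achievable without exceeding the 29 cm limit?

Taking 2×berry bites: 26 cm used, 730 in weekly sales.

730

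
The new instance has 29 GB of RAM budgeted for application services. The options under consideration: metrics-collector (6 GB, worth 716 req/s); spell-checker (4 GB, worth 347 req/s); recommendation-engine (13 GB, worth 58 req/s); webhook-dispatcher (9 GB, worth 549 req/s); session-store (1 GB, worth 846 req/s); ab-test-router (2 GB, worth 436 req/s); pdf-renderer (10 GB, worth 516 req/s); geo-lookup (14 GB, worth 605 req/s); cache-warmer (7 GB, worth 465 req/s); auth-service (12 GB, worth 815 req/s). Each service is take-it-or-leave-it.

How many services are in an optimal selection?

Best achievable throughput is 3359.
One optimal bundle: metrics-collector + spell-checker + webhook-dispatcher + session-store + ab-test-router + cache-warmer (29 GB).
Any selection reaching 3359 contains exactly 6 services.

6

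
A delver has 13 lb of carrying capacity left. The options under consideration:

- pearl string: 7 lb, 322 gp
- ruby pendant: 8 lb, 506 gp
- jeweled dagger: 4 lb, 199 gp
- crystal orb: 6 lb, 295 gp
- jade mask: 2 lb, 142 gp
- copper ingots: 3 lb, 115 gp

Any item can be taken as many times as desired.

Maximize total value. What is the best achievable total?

852

Taking 6×jade mask: 12 lb used, 852 in value.
Every other selection either busts 13 lb or fails to beat 852.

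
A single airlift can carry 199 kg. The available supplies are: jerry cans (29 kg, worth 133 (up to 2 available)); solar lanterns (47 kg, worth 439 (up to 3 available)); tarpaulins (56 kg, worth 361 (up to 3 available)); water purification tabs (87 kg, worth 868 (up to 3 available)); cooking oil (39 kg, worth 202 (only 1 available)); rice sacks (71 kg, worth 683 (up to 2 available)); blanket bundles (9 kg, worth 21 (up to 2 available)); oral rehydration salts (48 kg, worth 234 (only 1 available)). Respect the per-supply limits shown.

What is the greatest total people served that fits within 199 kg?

1826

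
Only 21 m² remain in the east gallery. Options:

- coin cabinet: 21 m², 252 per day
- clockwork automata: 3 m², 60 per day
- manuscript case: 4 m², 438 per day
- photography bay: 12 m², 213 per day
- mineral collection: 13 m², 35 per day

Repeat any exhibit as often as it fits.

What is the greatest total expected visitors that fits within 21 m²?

Density check — manuscript case 109.50, clockwork automata 20.00, photography bay 17.75 are the best per m².
The ratio ordering already packs tightly: 5×manuscript case, 20 m², 2190.
Nothing else within 21 m² beats 2190.

2190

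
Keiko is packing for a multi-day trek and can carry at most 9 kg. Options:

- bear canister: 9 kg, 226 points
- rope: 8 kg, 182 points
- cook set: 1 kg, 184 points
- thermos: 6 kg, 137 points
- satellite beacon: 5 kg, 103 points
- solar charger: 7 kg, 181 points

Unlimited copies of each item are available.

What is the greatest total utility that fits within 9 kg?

By utility per kg: cook set 184.00, solar charger 25.86, bear canister 25.11 lead.
9×cook set uses 9 of the 9 kg and totals 1656.

1656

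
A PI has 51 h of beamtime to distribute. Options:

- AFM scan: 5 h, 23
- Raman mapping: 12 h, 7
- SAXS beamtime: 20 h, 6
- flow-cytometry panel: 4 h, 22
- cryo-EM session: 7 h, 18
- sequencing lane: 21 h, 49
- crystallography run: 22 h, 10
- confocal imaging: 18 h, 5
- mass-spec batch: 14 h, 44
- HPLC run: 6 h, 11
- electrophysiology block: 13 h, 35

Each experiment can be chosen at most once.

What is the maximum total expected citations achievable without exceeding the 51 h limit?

By expected citations per h: flow-cytometry panel 5.50, AFM scan 4.60, mass-spec batch 3.14 lead.
A density-first pass picks AFM scan + flow-cytometry panel + cryo-EM session + mass-spec batch + HPLC run + electrophysiology block — 153 at 49 h.
The 19 h tied up in HPLC run and electrophysiology block is better spent on sequencing lane — total rises to 156 (51 h).
Every other selection either busts 51 h or fails to beat 156.

156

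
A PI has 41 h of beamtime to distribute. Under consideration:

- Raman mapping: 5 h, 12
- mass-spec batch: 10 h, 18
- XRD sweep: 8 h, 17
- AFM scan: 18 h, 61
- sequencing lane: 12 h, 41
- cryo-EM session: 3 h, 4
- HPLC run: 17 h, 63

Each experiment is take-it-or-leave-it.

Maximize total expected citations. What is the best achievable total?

136

Ranking by ratio (expected citations/h): HPLC run 3.71, sequencing lane 3.42, AFM scan 3.39.
Taking the top-ratio experiments first gives Raman mapping + sequencing lane + cryo-EM session + HPLC run for 120 (37 h).
Dropping sequencing lane and cryo-EM session frees 15 h; slotting in AFM scan (18 h) lifts the total to 136 at 40 h.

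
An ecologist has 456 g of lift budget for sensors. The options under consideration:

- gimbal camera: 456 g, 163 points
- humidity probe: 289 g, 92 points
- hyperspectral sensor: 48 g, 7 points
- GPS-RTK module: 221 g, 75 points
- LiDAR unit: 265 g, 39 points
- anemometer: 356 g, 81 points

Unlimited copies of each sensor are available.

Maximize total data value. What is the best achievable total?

Best packing: gimbal camera — 456 g, 163 total.
Nothing else within 456 g beats 163.

163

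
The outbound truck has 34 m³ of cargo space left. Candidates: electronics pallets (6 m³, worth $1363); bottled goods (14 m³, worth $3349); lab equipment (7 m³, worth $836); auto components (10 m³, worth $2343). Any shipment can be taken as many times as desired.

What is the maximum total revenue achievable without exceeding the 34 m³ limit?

8061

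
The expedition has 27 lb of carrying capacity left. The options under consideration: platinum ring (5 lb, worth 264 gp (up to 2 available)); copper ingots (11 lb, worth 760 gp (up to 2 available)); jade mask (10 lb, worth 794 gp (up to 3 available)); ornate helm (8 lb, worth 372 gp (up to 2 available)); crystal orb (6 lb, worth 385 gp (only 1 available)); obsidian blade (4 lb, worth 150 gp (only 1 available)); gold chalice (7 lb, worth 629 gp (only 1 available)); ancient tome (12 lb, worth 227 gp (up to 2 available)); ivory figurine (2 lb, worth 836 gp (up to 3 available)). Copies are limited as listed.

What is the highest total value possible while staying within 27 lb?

4096

A density-first pass picks jade mask + obsidian blade + gold chalice + 3×ivory figurine — 4081 at 27 lb.
Replace obsidian blade and gold chalice with jade mask: the trade gains 15 net, giving 4096 at 26 lb.
That's the maximum — no swap from here does better than 4096.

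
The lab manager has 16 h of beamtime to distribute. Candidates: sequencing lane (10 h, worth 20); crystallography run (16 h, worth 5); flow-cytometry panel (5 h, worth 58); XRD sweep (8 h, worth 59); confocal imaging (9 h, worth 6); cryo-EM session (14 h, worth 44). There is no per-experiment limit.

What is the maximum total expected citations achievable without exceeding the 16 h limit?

174

By expected citations per h: flow-cytometry panel 11.60, XRD sweep 7.38, cryo-EM session 3.14, sequencing lane 2.00 lead.
3×flow-cytometry panel uses 15 of the 16 h and totals 174.
Every other selection either busts 16 h or fails to beat 174.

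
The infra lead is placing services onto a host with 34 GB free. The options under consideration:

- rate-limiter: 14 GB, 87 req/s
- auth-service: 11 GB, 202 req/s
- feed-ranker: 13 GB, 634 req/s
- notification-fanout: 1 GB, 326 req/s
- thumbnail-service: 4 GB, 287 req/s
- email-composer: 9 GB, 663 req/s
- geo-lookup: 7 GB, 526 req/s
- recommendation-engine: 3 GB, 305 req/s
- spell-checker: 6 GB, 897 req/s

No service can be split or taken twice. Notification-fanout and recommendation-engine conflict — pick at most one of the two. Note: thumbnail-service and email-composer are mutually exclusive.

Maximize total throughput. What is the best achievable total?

Ranking by ratio (throughput/GB): notification-fanout 326.00, spell-checker 149.50, recommendation-engine 101.67.
Feed-ranker + notification-fanout + thumbnail-service + geo-lookup + spell-checker uses 31 of the 34 GB and totals 2670.

2670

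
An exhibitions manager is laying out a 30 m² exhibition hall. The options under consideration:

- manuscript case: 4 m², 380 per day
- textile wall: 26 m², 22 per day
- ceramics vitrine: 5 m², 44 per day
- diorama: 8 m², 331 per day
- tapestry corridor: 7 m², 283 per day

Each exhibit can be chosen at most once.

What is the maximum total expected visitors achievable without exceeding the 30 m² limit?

By expected visitors per m²: manuscript case 95.00, diorama 41.38, tapestry corridor 40.43 lead.
Best packing: manuscript case + ceramics vitrine + diorama + tapestry corridor — 24 m², 1038 total.
Runner-up manuscript case + diorama + tapestry corridor tops out at 994.

1038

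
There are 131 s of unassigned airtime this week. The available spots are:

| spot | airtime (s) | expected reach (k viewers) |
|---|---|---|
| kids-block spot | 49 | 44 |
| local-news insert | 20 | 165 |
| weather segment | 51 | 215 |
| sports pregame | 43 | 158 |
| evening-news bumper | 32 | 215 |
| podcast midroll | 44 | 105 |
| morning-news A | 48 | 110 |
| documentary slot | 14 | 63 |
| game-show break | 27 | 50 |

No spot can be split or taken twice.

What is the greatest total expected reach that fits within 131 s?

Density check — local-news insert 8.25, evening-news bumper 6.72, documentary slot 4.50, weather segment 4.22 are the best per s.
Best packing: local-news insert + weather segment + evening-news bumper + documentary slot — 117 s, 658 total.
An exhaustive check of the 512 subsets confirms 658.

658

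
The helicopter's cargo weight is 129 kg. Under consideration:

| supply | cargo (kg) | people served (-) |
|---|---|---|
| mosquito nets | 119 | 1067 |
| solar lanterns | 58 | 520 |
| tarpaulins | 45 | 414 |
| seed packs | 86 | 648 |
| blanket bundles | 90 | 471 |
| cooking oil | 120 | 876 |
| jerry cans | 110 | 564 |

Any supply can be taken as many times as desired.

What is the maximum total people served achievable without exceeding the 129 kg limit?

1067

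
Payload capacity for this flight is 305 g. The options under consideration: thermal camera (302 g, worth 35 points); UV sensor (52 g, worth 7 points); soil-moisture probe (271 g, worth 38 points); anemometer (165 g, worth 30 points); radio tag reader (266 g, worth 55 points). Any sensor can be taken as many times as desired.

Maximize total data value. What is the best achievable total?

Best packing: radio tag reader — 266 g, 55 total.
Every other selection either busts 305 g or fails to beat 55.

55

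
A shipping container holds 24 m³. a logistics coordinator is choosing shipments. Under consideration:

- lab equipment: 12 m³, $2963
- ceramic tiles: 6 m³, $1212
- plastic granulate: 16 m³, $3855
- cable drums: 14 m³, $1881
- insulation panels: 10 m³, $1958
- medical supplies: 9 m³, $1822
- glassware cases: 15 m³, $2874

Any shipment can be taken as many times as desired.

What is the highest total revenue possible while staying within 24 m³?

5926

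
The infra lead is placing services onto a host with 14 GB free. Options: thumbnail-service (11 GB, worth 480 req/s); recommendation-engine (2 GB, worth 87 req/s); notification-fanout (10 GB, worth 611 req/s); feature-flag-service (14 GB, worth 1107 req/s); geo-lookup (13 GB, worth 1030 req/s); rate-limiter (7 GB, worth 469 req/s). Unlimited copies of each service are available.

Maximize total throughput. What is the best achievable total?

1107

By throughput per GB: geo-lookup 79.23, feature-flag-service 79.07, rate-limiter 67.00, notification-fanout 61.10 lead.
Taking the top-ratio services first gives geo-lookup for 1030 (13 GB).
The 13 GB tied up in geo-lookup is better spent on feature-flag-service — total rises to 1107 (14 GB).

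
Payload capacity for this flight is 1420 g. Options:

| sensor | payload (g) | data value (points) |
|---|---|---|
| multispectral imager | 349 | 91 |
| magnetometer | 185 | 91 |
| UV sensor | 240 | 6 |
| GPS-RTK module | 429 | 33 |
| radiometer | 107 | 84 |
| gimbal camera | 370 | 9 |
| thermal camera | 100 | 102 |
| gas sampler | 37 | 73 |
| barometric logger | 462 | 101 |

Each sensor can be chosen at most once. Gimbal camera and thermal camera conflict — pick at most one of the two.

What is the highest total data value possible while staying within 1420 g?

542

Multispectral imager + magnetometer + radiometer + thermal camera + gas sampler + barometric logger uses 1240 of the 1420 g and totals 542.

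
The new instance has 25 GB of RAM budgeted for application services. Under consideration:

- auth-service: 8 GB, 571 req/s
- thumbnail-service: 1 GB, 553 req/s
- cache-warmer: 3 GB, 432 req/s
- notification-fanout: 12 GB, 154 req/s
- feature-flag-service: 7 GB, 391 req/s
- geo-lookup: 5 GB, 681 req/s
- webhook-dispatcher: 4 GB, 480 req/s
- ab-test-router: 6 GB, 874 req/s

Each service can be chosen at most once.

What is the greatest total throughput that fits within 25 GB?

Greedy by ratio would take thumbnail-service + cache-warmer + geo-lookup + webhook-dispatcher + ab-test-router: 19 GB used, total 3020.
The 3 GB tied up in cache-warmer is better spent on auth-service — total rises to 3159 (24 GB).
No other feasible combination exceeds 3159.

3159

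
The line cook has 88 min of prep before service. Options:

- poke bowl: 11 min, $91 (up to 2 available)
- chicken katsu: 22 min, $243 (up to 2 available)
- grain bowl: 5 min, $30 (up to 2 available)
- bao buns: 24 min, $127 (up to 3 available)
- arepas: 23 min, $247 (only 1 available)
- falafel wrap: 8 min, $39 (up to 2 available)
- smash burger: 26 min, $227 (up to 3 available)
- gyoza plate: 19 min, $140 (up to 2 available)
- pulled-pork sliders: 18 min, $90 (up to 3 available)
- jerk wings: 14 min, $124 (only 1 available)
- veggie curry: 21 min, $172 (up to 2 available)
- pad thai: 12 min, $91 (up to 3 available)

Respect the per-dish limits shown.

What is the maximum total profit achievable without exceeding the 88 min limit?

905

The ratio heuristic lands on 2×chicken katsu + grain bowl + arepas + jerk wings (887) but leaves 2 min idle.
Replace grain bowl and jerk wings with veggie curry: the trade gains 18 net, giving 905 at 88 min.
No other feasible combination exceeds 905.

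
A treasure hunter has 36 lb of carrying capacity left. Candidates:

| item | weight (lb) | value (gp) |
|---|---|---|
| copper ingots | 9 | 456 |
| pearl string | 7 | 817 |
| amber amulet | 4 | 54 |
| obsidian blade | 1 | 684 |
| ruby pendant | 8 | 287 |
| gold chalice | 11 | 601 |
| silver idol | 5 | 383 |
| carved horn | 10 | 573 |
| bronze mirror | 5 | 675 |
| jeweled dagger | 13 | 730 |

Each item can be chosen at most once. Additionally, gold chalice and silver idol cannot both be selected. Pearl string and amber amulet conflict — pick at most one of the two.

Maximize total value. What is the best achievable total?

3479

Greedy by ratio would take pearl string + obsidian blade + ruby pendant + silver idol + carved horn + bronze mirror: 36 lb used, total 3419.
Dropping ruby pendant and silver idol frees 13 lb; slotting in jeweled dagger (13 lb) lifts the total to 3479 at 36 lb.
Runner-up pearl string + obsidian blade + ruby pendant + silver idol + carved horn + bronze mirror tops out at 3419.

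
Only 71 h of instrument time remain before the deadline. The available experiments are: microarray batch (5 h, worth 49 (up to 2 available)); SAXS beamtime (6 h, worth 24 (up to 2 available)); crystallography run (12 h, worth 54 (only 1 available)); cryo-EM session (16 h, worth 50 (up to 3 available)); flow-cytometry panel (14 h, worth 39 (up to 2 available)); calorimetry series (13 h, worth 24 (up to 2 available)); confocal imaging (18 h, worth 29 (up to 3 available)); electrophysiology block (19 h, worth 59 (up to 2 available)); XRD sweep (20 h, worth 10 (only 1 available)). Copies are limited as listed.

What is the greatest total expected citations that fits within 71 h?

309

Ranking by ratio (expected citations/h): microarray batch 9.80, crystallography run 4.50, SAXS beamtime 4.00.
Greedy by ratio would take 2×microarray batch + 2×SAXS beamtime + crystallography run + 2×cryo-EM session: 66 h used, total 300.
Dropping cryo-EM session frees 16 h; slotting in electrophysiology block (19 h) lifts the total to 309 at 69 h.
That's the maximum — no swap from here does better than 309.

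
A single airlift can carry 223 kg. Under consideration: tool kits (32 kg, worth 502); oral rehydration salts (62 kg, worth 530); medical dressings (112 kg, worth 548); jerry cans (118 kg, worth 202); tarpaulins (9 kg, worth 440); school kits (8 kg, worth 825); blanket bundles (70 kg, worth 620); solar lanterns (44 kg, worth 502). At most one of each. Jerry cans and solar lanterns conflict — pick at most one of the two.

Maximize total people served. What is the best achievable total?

2979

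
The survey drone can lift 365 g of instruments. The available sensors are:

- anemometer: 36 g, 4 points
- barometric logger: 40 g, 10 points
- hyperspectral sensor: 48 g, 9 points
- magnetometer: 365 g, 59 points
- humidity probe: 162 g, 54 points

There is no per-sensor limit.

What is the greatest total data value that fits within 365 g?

118

Best packing: barometric logger + 2×humidity probe — 364 g, 118 total.
The spare 1 g is too small for any remaining sensor, and no exchange beats 118.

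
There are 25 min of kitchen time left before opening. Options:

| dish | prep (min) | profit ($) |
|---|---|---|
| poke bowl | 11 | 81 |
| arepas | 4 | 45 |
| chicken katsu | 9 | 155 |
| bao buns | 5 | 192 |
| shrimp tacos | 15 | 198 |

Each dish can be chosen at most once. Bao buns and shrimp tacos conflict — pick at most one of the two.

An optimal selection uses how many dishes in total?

Optimal total is 428.
poke bowl + chicken katsu + bao buns hits 428 at 25 min.
Any selection reaching 428 contains exactly 3 dishes.

3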